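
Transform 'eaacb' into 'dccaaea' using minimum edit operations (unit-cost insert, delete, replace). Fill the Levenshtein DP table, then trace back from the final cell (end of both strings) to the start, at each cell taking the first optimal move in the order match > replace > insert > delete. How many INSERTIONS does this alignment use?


Edit distance = 5. Backtracking from cell (5, 7) with preference match > replace > insert > delete,
then listing the resulting alignment 'eaacb' -> 'dccaaea' left to right:
  Step 1: insert 'd' [insertion #1]
  Step 2: insert 'c' [insertion #2]
  Step 3: replace e->c
  Step 4: keep 'a'
  Step 5: keep 'a'
  Step 6: replace c->e
  Step 7: replace b->a
Total insertions: 2

2


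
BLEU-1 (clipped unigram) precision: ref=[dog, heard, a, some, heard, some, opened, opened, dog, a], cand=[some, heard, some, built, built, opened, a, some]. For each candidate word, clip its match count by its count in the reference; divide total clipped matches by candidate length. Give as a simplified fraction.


Reference word counts: {'a': 2, 'dog': 2, 'heard': 2, 'opened': 2, 'some': 2}
Checking each candidate word (with clipping):
  'some' -> in reference (ref count 2, used 1/2) -> match (matches: 1)
  'heard' -> in reference (ref count 2, used 1/2) -> match (matches: 2)
  'some' -> in reference (ref count 2, used 2/2) -> match (matches: 3)
  'built' -> not in reference -> no match (matches: 3)
  'built' -> not in reference -> no match (matches: 3)
  'opened' -> in reference (ref count 2, used 1/2) -> match (matches: 4)
  'a' -> in reference (ref count 2, used 1/2) -> match (matches: 5)
  'some' -> ref count 2 already used up (2/2) -> clipped, no match (matches: 5)
Clipped matches: 5, Candidate length: 8
Precision = 5/8

5/8


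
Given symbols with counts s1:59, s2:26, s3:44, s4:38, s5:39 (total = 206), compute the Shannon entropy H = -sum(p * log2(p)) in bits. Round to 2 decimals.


Computing entropy H = -sum(p_i * log2(p_i)):
  s1: p = 59/206 = 0.2864, -p*log2(p) = 0.5166
  s2: p = 26/206 = 0.1262, -p*log2(p) = 0.3769
  s3: p = 44/206 = 0.2136, -p*log2(p) = 0.4757
  s4: p = 38/206 = 0.1845, -p*log2(p) = 0.4498
  s5: p = 39/206 = 0.1893, -p*log2(p) = 0.4546
H = sum of terms = 2.2736
Rounded to 2 decimals: 2.27

2.27


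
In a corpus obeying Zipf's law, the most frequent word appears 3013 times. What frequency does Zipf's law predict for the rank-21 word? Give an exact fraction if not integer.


Zipf's law: freq(rank) = f1 / rank
f1 = 3013, rank = 21
freq = 3013 / 21
GCD(3013, 21) = 1
Simplified: 3013/21

3013/21


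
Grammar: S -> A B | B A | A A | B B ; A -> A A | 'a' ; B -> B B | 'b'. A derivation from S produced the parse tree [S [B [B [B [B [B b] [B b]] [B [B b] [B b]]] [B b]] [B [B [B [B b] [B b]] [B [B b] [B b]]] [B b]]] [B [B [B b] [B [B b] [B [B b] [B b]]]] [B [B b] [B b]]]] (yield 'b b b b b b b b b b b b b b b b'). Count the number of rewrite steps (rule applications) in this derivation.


Every bracketed nonterminal node [X ...] in the tree is produced by exactly one rule application.
Reading the tree off as a leftmost derivation:
  Step 1: S  =>  B B   (applied S -> B B)
  Step 2: B B  =>  B B B   (applied B -> B B)
  Step 3: B B B  =>  B B B B   (applied B -> B B)
  Step 4: B B B B  =>  B B B B B   (applied B -> B B)
  Step 5: B B B B B  =>  B B B B B B   (applied B -> B B)
  Step 6: B B B B B B  =>  b B B B B B   (applied B -> b)
  Step 7: b B B B B B  =>  b b B B B B   (applied B -> b)
  Step 8: b b B B B B  =>  b b B B B B B   (applied B -> B B)
  Step 9: b b B B B B B  =>  b b b B B B B   (applied B -> b)
  Step 10: b b b B B B B  =>  b b b b B B B   (applied B -> b)
  Step 11: b b b b B B B  =>  b b b b b B B   (applied B -> b)
  Step 12: b b b b b B B  =>  b b b b b B B B   (applied B -> B B)
  Step 13: b b b b b B B B  =>  b b b b b B B B B   (applied B -> B B)
  Step 14: b b b b b B B B B  =>  b b b b b B B B B B   (applied B -> B B)
  Step 15: b b b b b B B B B B  =>  b b b b b b B B B B   (applied B -> b)
  Step 16: b b b b b b B B B B  =>  b b b b b b b B B B   (applied B -> b)
  Step 17: b b b b b b b B B B  =>  b b b b b b b B B B B   (applied B -> B B)
  Step 18: b b b b b b b B B B B  =>  b b b b b b b b B B B   (applied B -> b)
  Step 19: b b b b b b b b B B B  =>  b b b b b b b b b B B   (applied B -> b)
  Step 20: b b b b b b b b b B B  =>  b b b b b b b b b b B   (applied B -> b)
  Step 21: b b b b b b b b b b B  =>  b b b b b b b b b b B B   (applied B -> B B)
  Step 22: b b b b b b b b b b B B  =>  b b b b b b b b b b B B B   (applied B -> B B)
  Step 23: b b b b b b b b b b B B B  =>  b b b b b b b b b b b B B   (applied B -> b)
  Step 24: b b b b b b b b b b b B B  =>  b b b b b b b b b b b B B B   (applied B -> B B)
  Step 25: b b b b b b b b b b b B B B  =>  b b b b b b b b b b b b B B   (applied B -> b)
  Step 26: b b b b b b b b b b b b B B  =>  b b b b b b b b b b b b B B B   (applied B -> B B)
  Step 27: b b b b b b b b b b b b B B B  =>  b b b b b b b b b b b b b B B   (applied B -> b)
  Step 28: b b b b b b b b b b b b b B B  =>  b b b b b b b b b b b b b b B   (applied B -> b)
  Step 29: b b b b b b b b b b b b b b B  =>  b b b b b b b b b b b b b b B B   (applied B -> B B)
  Step 30: b b b b b b b b b b b b b b B B  =>  b b b b b b b b b b b b b b b B   (applied B -> b)
  Step 31: b b b b b b b b b b b b b b b B  =>  b b b b b b b b b b b b b b b b   (applied B -> b)
Final yield: b b b b b b b b b b b b b b b b
Total rewrite steps: 31

31


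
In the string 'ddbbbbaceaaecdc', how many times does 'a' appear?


Scanning 'ddbbbbaceaaecdc' for 'a':
  Position 6: 'a' -> MATCH (count: 1)
  Position 9: 'a' -> MATCH (count: 2)
  Position 10: 'a' -> MATCH (count: 3)
Total occurrences of 'a': 3

3


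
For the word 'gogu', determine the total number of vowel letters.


Scanning each character of 'gogu':
  Position 1: 'g' -> consonant (running count: 0)
  Position 2: 'o' -> vowel (running count: 1)
  Position 3: 'g' -> consonant (running count: 1)
  Position 4: 'u' -> vowel (running count: 2)
Total vowels: 2

2


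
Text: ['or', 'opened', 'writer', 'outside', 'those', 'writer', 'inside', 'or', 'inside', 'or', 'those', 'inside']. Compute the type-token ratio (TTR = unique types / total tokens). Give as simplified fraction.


Tokens: 12
Unique types: ('inside', 'opened', 'or', 'outside', 'those', 'writer') = 6
TTR = 6/12
Simplify: divide both by 6 -> 1/2
TTR = 1/2

1/2


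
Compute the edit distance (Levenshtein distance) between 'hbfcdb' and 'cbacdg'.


Building DP table for s1='hbfcdb' (len 6) and s2='cbacdg' (len 6):
       c  b  a  c  d  g
    0  1  2  3  4  5  6
  h 1  1  2  3  4  5  6
  b 2  2  1  2  3  4  5
  f 3  3  2  2  3  4  5
  c 4  3  3  3  2  3  4
  d 5  4  4  4  3  2  3
  b 6  5  4  5  4  3  3
Edit distance = dp[6][6] = 3

3


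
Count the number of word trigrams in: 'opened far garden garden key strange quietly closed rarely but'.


Word trigrams from [10] words:
  Trigram 1: (opened far garden)
  Trigram 2: (far garden garden)
  Trigram 3: (garden garden key)
  Trigram 4: (garden key strange)
  Trigram 5: (key strange quietly)
  Trigram 6: (strange quietly closed)
  Trigram 7: (quietly closed rarely)
  Trigram 8: (closed rarely but)
Total word trigrams: 10 - 2 = 8

8


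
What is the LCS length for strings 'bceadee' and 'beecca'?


DP table for LCS of 'bceadee' and 'beecca':
       b  e  e  c  c  a
    0  0  0  0  0  0  0
  b 0  1  1  1  1  1  1
  c 0  1  1  1  2  2  2
  e 0  1  2  2  2  2  2
  a 0  1  2  2  2  2  3
  d 0  1  2  2  2  2  3
  e 0  1  2  3  3  3  3
  e 0  1  2  3  3  3  3
LCS: 'bca'
LCS length = 3

3


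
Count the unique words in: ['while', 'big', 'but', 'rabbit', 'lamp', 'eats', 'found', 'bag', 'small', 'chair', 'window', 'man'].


Listing all tokens and tracking unique types:
  Token 1: 'while' -> NEW (unique so far: 1)
  Token 2: 'big' -> NEW (unique so far: 2)
  Token 3: 'but' -> NEW (unique so far: 3)
  Token 4: 'rabbit' -> NEW (unique so far: 4)
  Token 5: 'lamp' -> NEW (unique so far: 5)
  Token 6: 'eats' -> NEW (unique so far: 6)
  Token 7: 'found' -> NEW (unique so far: 7)
  Token 8: 'bag' -> NEW (unique so far: 8)
  Token 9: 'small' -> NEW (unique so far: 9)
  Token 10: 'chair' -> NEW (unique so far: 10)
  Token 11: 'window' -> NEW (unique so far: 11)
  Token 12: 'man' -> NEW (unique so far: 12)
Unique types: ('bag', 'big', 'but', 'chair', 'eats', 'found', 'lamp', 'man', 'rabbit', 'small', 'while', 'window')
Vocabulary size: 12

12


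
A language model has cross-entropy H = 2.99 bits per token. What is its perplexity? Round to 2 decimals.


Perplexity formula: PP = 2^H
H = 2.99
PP = 2^2.99
Decompose: 2^2.99 = 2^2 * 2^0.99
2^2 = 4, 2^0.99 ~ 1.9861850
PP ~ 4 * 1.9861850 = 7.9447400
Rounded to 2 decimals: 7.94

7.94


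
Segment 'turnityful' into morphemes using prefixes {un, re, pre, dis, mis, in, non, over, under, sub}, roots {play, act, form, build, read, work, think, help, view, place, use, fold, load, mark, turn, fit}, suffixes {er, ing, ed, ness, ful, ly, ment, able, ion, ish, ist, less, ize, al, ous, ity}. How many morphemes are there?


Segmenting 'turnityful' against the inventory:
  'turn' -> root (morpheme 1)
  'ity' -> suffix (morpheme 2)
  'ful' -> suffix (morpheme 3)
Total morphemes: 3

3


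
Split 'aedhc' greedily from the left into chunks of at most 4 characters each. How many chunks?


'aedhc' has 5 characters.
Chunking with max size 4:
  Chunk 1: 'aedh' (positions 0-3)
  Chunk 2: 'c' (positions 4-4)
Total chunks: ceil(5 / 4) = 2

2


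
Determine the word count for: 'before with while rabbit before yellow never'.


Counting words by splitting on spaces:
  Word 1: 'before'
  Word 2: 'with'
  Word 3: 'while'
  Word 4: 'rabbit'
  Word 5: 'before'
  Word 6: 'yellow'
  Word 7: 'never'
Total words: 7

7


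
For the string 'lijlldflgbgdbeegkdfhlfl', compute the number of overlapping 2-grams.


String 'lijlldflgbgdbeegkdfhlfl' has length L = 23.
Number of overlapping n-grams = L - n + 1
Substituting: 23 - 2 + 1 = 22

22


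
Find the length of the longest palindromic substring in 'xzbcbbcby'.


Scanning 'xzbcbbcby' for palindromic substrings.
Substring at positions 2-7: 'bcbbcb'.
Check: reverse('bcbbcb') = 'bcbbcb' -> palindrome confirmed.
Neighbouring characters ('z' / 'y') break symmetry, so it cannot extend further.
No longer palindromic substring exists; longest length = 6

6


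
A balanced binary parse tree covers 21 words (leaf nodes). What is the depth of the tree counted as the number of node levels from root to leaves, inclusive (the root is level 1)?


In a balanced binary tree with n leaves the deepest leaf is ceil(log2(n)) edges below the root,
so counting node levels inclusive of root and leaves gives ceil(log2(n)) + 1 levels.
log2(21) = 4.3923
ceil(4.3923) = 5
levels = 5 + 1 = 6

6


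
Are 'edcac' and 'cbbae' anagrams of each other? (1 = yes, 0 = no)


Sort characters of 'edcac': 'accde'
Sort characters of 'cbbae': 'abbce'
Sorted forms differ -> they are NOT anagrams
Result: 0

0


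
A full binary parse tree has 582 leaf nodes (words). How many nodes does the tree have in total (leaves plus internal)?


Leaf nodes (terminals): 582
Internal nodes = n - 1 = 582 - 1 = 581
Total = leaves + internal = 582 + 581 = 1163

1163


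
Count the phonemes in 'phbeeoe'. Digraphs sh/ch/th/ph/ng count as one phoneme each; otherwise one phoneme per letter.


Parsing 'phbeeoe' greedily, digraphs first:
  'ph' -> digraph (1 consonant phoneme) (phonemes so far: 1)
  'b' -> consonant phoneme (phonemes so far: 2)
  'e' -> vowel phoneme (phonemes so far: 3)
  'e' -> vowel phoneme (phonemes so far: 4)
  'o' -> vowel phoneme (phonemes so far: 5)
  'e' -> vowel phoneme (phonemes so far: 6)
Total phonemes: 6

6


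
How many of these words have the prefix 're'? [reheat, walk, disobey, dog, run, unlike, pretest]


Checking each word for prefix 're':
  'reheat' -> YES, starts with 're' (count: 1)
  'walk' -> no (count: 1)
  'disobey' -> no (count: 1)
  'dog' -> no (count: 1)
  'run' -> no (count: 1)
  'unlike' -> no (count: 1)
  'pretest' -> no (count: 1)
Total with prefix 're': 1

1


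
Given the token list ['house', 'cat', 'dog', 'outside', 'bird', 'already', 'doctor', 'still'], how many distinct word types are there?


Listing all tokens and tracking unique types:
  Token 1: 'house' -> NEW (unique so far: 1)
  Token 2: 'cat' -> NEW (unique so far: 2)
  Token 3: 'dog' -> NEW (unique so far: 3)
  Token 4: 'outside' -> NEW (unique so far: 4)
  Token 5: 'bird' -> NEW (unique so far: 5)
  Token 6: 'already' -> NEW (unique so far: 6)
  Token 7: 'doctor' -> NEW (unique so far: 7)
  Token 8: 'still' -> NEW (unique so far: 8)
Unique types: ('already', 'bird', 'cat', 'doctor', 'dog', 'house', 'outside', 'still')
Vocabulary size: 8

8


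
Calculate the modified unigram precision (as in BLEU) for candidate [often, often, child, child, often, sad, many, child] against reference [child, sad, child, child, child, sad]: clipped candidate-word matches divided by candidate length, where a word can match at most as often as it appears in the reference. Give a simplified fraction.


Reference word counts: {'child': 4, 'sad': 2}
Checking each candidate word (with clipping):
  'often' -> not in reference -> no match (matches: 0)
  'often' -> not in reference -> no match (matches: 0)
  'child' -> in reference (ref count 4, used 1/4) -> match (matches: 1)
  'child' -> in reference (ref count 4, used 2/4) -> match (matches: 2)
  'often' -> not in reference -> no match (matches: 2)
  'sad' -> in reference (ref count 2, used 1/2) -> match (matches: 3)
  'many' -> not in reference -> no match (matches: 3)
  'child' -> in reference (ref count 4, used 3/4) -> match (matches: 4)
Clipped matches: 4, Candidate length: 8
Precision = 4/8 = 1/2

1/2


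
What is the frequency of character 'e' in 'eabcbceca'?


Scanning 'eabcbceca' for 'e':
  Position 0: 'e' -> MATCH (count: 1)
  Position 6: 'e' -> MATCH (count: 2)
Total occurrences of 'e': 2

2


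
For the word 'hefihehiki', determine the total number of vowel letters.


Scanning each character of 'hefihehiki':
  Position 1: 'h' -> consonant (running count: 0)
  Position 2: 'e' -> vowel (running count: 1)
  Position 3: 'f' -> consonant (running count: 1)
  Position 4: 'i' -> vowel (running count: 2)
  Position 5: 'h' -> consonant (running count: 2)
  Position 6: 'e' -> vowel (running count: 3)
  Position 7: 'h' -> consonant (running count: 3)
  Position 8: 'i' -> vowel (running count: 4)
  Position 9: 'k' -> consonant (running count: 4)
  Position 10: 'i' -> vowel (running count: 5)
Total vowels: 5

5


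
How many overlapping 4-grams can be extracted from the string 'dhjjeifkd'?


String 'dhjjeifkd' has length L = 9.
Number of overlapping n-grams = L - n + 1
Substituting: 9 - 4 + 1 = 6

6


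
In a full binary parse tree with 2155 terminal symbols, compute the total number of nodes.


Leaf nodes (terminals): 2155
Internal nodes = n - 1 = 2155 - 1 = 2154
Total = leaves + internal = 2155 + 2154 = 4309

4309


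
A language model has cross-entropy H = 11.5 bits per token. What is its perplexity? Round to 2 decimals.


Perplexity formula: PP = 2^H
H = 11.5
PP = 2^11.5
Decompose: 2^11.5 = 2^11 * 2^0.5 = 2^11 * sqrt(2)
2^11 = 2048, sqrt(2) ~ 1.4142136
PP ~ 2048 * 1.4142136 = 2896.3094528
Rounded to 2 decimals: 2896.31

2896.31


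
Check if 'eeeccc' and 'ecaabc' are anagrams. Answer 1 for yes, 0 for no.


Sort characters of 'eeeccc': 'ccceee'
Sort characters of 'ecaabc': 'aabcce'
Sorted forms differ -> they are NOT anagrams
Result: 0

0


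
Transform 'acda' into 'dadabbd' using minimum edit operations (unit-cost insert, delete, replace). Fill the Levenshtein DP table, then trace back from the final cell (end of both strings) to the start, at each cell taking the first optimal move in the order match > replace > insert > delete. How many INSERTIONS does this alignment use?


Edit distance = 5. Backtracking from cell (4, 7) with preference match > replace > insert > delete,
then listing the resulting alignment 'acda' -> 'dadabbd' left to right:
  Step 1: replace a->d
  Step 2: replace c->a
  Step 3: keep 'd'
  Step 4: keep 'a'
  Step 5: insert 'b' [insertion #1]
  Step 6: insert 'b' [insertion #2]
  Step 7: insert 'd' [insertion #3]
Total insertions: 3

3


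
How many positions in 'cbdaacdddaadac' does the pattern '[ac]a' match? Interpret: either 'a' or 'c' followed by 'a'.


Pattern: [ac]a means either 'a' or 'c' followed by 'a'.
Scanning 'cbdaacdddaadac' position-by-position:
  Pos 0: window 'cb' -> no
  Pos 1: window 'bd' -> no
  Pos 2: window 'da' -> no
  Pos 3: window 'aa' -> MATCH
  Pos 4: window 'ac' -> no
  Pos 5: window 'cd' -> no
  Pos 6: window 'dd' -> no
  Pos 7: window 'dd' -> no
  Pos 8: window 'da' -> no
  Pos 9: window 'aa' -> MATCH
  Pos 10: window 'ad' -> no
  Pos 11: window 'da' -> no
  Pos 12: window 'ac' -> no
  Pos 13: window 'c' -> no
Total matches: 2

2


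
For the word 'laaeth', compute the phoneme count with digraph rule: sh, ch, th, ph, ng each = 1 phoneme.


Parsing 'laaeth' greedily, digraphs first:
  'l' -> consonant phoneme (phonemes so far: 1)
  'a' -> vowel phoneme (phonemes so far: 2)
  'a' -> vowel phoneme (phonemes so far: 3)
  'e' -> vowel phoneme (phonemes so far: 4)
  'th' -> digraph (1 consonant phoneme) (phonemes so far: 5)
Total phonemes: 5

5


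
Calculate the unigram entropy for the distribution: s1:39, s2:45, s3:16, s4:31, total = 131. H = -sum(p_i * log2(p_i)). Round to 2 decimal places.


Computing entropy H = -sum(p_i * log2(p_i)):
  s1: p = 39/131 = 0.2977, -p*log2(p) = 0.5204
  s2: p = 45/131 = 0.3435, -p*log2(p) = 0.5295
  s3: p = 16/131 = 0.1221, -p*log2(p) = 0.3705
  s4: p = 31/131 = 0.2366, -p*log2(p) = 0.4920
H = sum of terms = 1.9124
Rounded to 2 decimals: 1.91

1.91


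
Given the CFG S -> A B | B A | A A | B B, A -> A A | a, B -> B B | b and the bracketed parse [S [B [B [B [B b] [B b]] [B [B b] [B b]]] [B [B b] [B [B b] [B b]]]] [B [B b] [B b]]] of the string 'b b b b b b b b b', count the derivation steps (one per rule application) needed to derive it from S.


Every bracketed nonterminal node [X ...] in the tree is produced by exactly one rule application.
Reading the tree off as a leftmost derivation:
  Step 1: S  =>  B B   (applied S -> B B)
  Step 2: B B  =>  B B B   (applied B -> B B)
  Step 3: B B B  =>  B B B B   (applied B -> B B)
  Step 4: B B B B  =>  B B B B B   (applied B -> B B)
  Step 5: B B B B B  =>  b B B B B   (applied B -> b)
  Step 6: b B B B B  =>  b b B B B   (applied B -> b)
  Step 7: b b B B B  =>  b b B B B B   (applied B -> B B)
  Step 8: b b B B B B  =>  b b b B B B   (applied B -> b)
  Step 9: b b b B B B  =>  b b b b B B   (applied B -> b)
  Step 10: b b b b B B  =>  b b b b B B B   (applied B -> B B)
  Step 11: b b b b B B B  =>  b b b b b B B   (applied B -> b)
  Step 12: b b b b b B B  =>  b b b b b B B B   (applied B -> B B)
  Step 13: b b b b b B B B  =>  b b b b b b B B   (applied B -> b)
  Step 14: b b b b b b B B  =>  b b b b b b b B   (applied B -> b)
  Step 15: b b b b b b b B  =>  b b b b b b b B B   (applied B -> B B)
  Step 16: b b b b b b b B B  =>  b b b b b b b b B   (applied B -> b)
  Step 17: b b b b b b b b B  =>  b b b b b b b b b   (applied B -> b)
Final yield: b b b b b b b b b
Total rewrite steps: 17

17


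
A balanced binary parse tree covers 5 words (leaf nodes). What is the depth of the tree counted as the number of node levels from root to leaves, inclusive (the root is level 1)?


In a balanced binary tree with n leaves the deepest leaf is ceil(log2(n)) edges below the root,
so counting node levels inclusive of root and leaves gives ceil(log2(n)) + 1 levels.
log2(5) = 2.3219
ceil(2.3219) = 3
levels = 3 + 1 = 4

4


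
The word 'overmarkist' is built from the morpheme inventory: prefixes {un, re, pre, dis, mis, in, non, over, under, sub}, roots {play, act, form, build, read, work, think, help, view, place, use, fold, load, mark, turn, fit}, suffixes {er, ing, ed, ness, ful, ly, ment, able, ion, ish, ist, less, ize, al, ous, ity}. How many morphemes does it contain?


Segmenting 'overmarkist' against the inventory:
  'over' -> prefix (morpheme 1)
  'mark' -> root (morpheme 2)
  'ist' -> suffix (morpheme 3)
Total morphemes: 3

3


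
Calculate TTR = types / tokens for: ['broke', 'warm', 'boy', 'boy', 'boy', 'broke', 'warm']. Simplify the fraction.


Tokens: 7
Unique types: ('boy', 'broke', 'warm') = 3
TTR = 3/7
Already in lowest terms.

3/7


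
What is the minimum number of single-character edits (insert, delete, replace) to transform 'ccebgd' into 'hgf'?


Building DP table for s1='ccebgd' (len 6) and s2='hgf' (len 3):
       h  g  f
    0  1  2  3
  c 1  1  2  3
  c 2  2  2  3
  e 3  3  3  3
  b 4  4  4  4
  g 5  5  4  5
  d 6  6  5  5
Edit distance = dp[6][3] = 5

5


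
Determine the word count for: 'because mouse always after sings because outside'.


Counting words by splitting on spaces:
  Word 1: 'because'
  Word 2: 'mouse'
  Word 3: 'always'
  Word 4: 'after'
  Word 5: 'sings'
  Word 6: 'because'
  Word 7: 'outside'
Total words: 7

7


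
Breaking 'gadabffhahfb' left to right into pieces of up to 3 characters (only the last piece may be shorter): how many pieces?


'gadabffhahfb' has 12 characters.
Chunking with max size 3:
  Chunk 1: 'gad' (positions 0-2)
  Chunk 2: 'abf' (positions 3-5)
  Chunk 3: 'fha' (positions 6-8)
  Chunk 4: 'hfb' (positions 9-11)
Total chunks: ceil(12 / 3) = 4

4


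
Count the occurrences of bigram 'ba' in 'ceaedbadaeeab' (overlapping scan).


Scanning 'ceaedbadaeeab' for bigram 'ba':
  Position 0: 'ce' -> no
  Position 1: 'ea' -> no
  Position 2: 'ae' -> no
  Position 3: 'ed' -> no
  Position 4: 'db' -> no
  Position 5: 'ba' -> MATCH
  Position 6: 'ad' -> no
  Position 7: 'da' -> no
  Position 8: 'ae' -> no
  Position 9: 'ee' -> no
  Position 10: 'ea' -> no
  Position 11: 'ab' -> no
Total matches: 1

1


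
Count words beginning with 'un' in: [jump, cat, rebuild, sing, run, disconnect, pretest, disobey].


Checking each word for prefix 'un':
  'jump' -> no (count: 0)
  'cat' -> no (count: 0)
  'rebuild' -> no (count: 0)
  'sing' -> no (count: 0)
  'run' -> no (count: 0)
  'disconnect' -> no (count: 0)
  'pretest' -> no (count: 0)
  'disobey' -> no (count: 0)
Total with prefix 'un': 0

0


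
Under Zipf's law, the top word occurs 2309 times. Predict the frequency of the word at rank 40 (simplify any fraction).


Zipf's law: freq(rank) = f1 / rank
f1 = 2309, rank = 40
freq = 2309 / 40
GCD(2309, 40) = 1
Simplified: 2309/40

2309/40


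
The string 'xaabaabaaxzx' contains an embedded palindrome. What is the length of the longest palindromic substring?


Scanning 'xaabaabaaxzx' for palindromic substrings.
Substring at positions 0-9: 'xaabaabaax'.
Check: reverse('xaabaabaax') = 'xaabaabaax' -> palindrome confirmed.
Neighbouring characters ('-' / 'z') break symmetry, so it cannot extend further.
No longer palindromic substring exists; longest length = 10

10


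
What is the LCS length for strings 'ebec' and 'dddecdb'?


DP table for LCS of 'ebec' and 'dddecdb':
       d  d  d  e  c  d  b
    0  0  0  0  0  0  0  0
  e 0  0  0  0  1  1  1  1
  b 0  0  0  0  1  1  1  2
  e 0  0  0  0  1  1  1  2
  c 0  0  0  0  1  2  2  2
LCS: 'eb'
LCS length = 2

2


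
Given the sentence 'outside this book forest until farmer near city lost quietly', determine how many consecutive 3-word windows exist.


Word trigrams from [10] words:
  Trigram 1: (outside this book)
  Trigram 2: (this book forest)
  Trigram 3: (book forest until)
  Trigram 4: (forest until farmer)
  Trigram 5: (until farmer near)
  Trigram 6: (farmer near city)
  Trigram 7: (near city lost)
  Trigram 8: (city lost quietly)
Total word trigrams: 10 - 2 = 8

8


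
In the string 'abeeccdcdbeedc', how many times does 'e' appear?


Scanning 'abeeccdcdbeedc' for 'e':
  Position 2: 'e' -> MATCH (count: 1)
  Position 3: 'e' -> MATCH (count: 2)
  Position 10: 'e' -> MATCH (count: 3)
  Position 11: 'e' -> MATCH (count: 4)
Total occurrences of 'e': 4

4


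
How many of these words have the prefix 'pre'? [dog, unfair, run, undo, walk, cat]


Checking each word for prefix 'pre':
  'dog' -> no (count: 0)
  'unfair' -> no (count: 0)
  'run' -> no (count: 0)
  'undo' -> no (count: 0)
  'walk' -> no (count: 0)
  'cat' -> no (count: 0)
Total with prefix 'pre': 0

0


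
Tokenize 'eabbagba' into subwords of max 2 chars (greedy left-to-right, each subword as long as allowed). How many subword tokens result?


'eabbagba' has 8 characters.
Chunking with max size 2:
  Chunk 1: 'ea' (positions 0-1)
  Chunk 2: 'bb' (positions 2-3)
  Chunk 3: 'ag' (positions 4-5)
  Chunk 4: 'ba' (positions 6-7)
Total chunks: ceil(8 / 2) = 4

4


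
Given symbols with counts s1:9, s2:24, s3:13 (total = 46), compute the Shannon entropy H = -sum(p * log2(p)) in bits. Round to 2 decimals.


Computing entropy H = -sum(p_i * log2(p_i)):
  s1: p = 9/46 = 0.1957, -p*log2(p) = 0.4605
  s2: p = 24/46 = 0.5217, -p*log2(p) = 0.4897
  s3: p = 13/46 = 0.2826, -p*log2(p) = 0.5152
H = sum of terms = 1.4654
Rounded to 2 decimals: 1.47

1.47


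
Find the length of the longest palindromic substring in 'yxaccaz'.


Scanning 'yxaccaz' for palindromic substrings.
Substring at positions 2-5: 'acca'.
Check: reverse('acca') = 'acca' -> palindrome confirmed.
Neighbouring characters ('x' / 'z') break symmetry, so it cannot extend further.
No longer palindromic substring exists; longest length = 4

4


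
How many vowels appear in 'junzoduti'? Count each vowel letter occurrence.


Scanning each character of 'junzoduti':
  Position 1: 'j' -> consonant (running count: 0)
  Position 2: 'u' -> vowel (running count: 1)
  Position 3: 'n' -> consonant (running count: 1)
  Position 4: 'z' -> consonant (running count: 1)
  Position 5: 'o' -> vowel (running count: 2)
  Position 6: 'd' -> consonant (running count: 2)
  Position 7: 'u' -> vowel (running count: 3)
  Position 8: 't' -> consonant (running count: 3)
  Position 9: 'i' -> vowel (running count: 4)
Total vowels: 4

4


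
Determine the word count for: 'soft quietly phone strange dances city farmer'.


Counting words by splitting on spaces:
  Word 1: 'soft'
  Word 2: 'quietly'
  Word 3: 'phone'
  Word 4: 'strange'
  Word 5: 'dances'
  Word 6: 'city'
  Word 7: 'farmer'
Total words: 7

7


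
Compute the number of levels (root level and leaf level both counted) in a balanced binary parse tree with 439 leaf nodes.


In a balanced binary tree with n leaves the deepest leaf is ceil(log2(n)) edges below the root,
so counting node levels inclusive of root and leaves gives ceil(log2(n)) + 1 levels.
log2(439) = 8.7781
ceil(8.7781) = 9
levels = 9 + 1 = 10

10


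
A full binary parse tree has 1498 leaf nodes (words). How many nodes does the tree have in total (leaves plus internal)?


Leaf nodes (terminals): 1498
Internal nodes = n - 1 = 1498 - 1 = 1497
Total = leaves + internal = 1498 + 1497 = 2995

2995


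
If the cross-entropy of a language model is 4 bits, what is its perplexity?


Perplexity formula: PP = 2^H
H = 4
PP = 2^4
Steps: 2^1 = 2, 2^2 = 4, 2^3 = 8, 2^4 = 16
PP = 16

16


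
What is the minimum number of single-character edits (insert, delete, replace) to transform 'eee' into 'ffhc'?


Building DP table for s1='eee' (len 3) and s2='ffhc' (len 4):
       f  f  h  c
    0  1  2  3  4
  e 1  1  2  3  4
  e 2  2  2  3  4
  e 3  3  3  3  4
Edit distance = dp[3][4] = 4

4


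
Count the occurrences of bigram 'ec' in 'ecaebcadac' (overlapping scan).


Scanning 'ecaebcadac' for bigram 'ec':
  Position 0: 'ec' -> MATCH
  Position 1: 'ca' -> no
  Position 2: 'ae' -> no
  Position 3: 'eb' -> no
  Position 4: 'bc' -> no
  Position 5: 'ca' -> no
  Position 6: 'ad' -> no
  Position 7: 'da' -> no
  Position 8: 'ac' -> no
Total matches: 1

1


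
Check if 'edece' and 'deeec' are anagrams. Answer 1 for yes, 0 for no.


Sort characters of 'edece': 'cdeee'
Sort characters of 'deeec': 'cdeee'
Sorted forms match -> they ARE anagrams
Result: 1

1


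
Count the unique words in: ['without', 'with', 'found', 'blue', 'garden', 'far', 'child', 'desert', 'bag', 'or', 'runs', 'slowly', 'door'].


Listing all tokens and tracking unique types:
  Token 1: 'without' -> NEW (unique so far: 1)
  Token 2: 'with' -> NEW (unique so far: 2)
  Token 3: 'found' -> NEW (unique so far: 3)
  Token 4: 'blue' -> NEW (unique so far: 4)
  Token 5: 'garden' -> NEW (unique so far: 5)
  Token 6: 'far' -> NEW (unique so far: 6)
  Token 7: 'child' -> NEW (unique so far: 7)
  Token 8: 'desert' -> NEW (unique so far: 8)
  Token 9: 'bag' -> NEW (unique so far: 9)
  Token 10: 'or' -> NEW (unique so far: 10)
  Token 11: 'runs' -> NEW (unique so far: 11)
  Token 12: 'slowly' -> NEW (unique so far: 12)
  Token 13: 'door' -> NEW (unique so far: 13)
Unique types: ('bag', 'blue', 'child', 'desert', 'door', 'far', 'found', 'garden', 'or', 'runs', 'slowly', 'with', 'without')
Vocabulary size: 13

13


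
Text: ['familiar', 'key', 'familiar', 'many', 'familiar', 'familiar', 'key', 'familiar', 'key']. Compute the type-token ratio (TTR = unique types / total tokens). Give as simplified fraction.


Tokens: 9
Unique types: ('familiar', 'key', 'many') = 3
TTR = 3/9
Simplify: divide both by 3 -> 1/3
TTR = 1/3

1/3


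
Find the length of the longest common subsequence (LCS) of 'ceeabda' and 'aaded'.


DP table for LCS of 'ceeabda' and 'aaded':
       a  a  d  e  d
    0  0  0  0  0  0
  c 0  0  0  0  0  0
  e 0  0  0  0  1  1
  e 0  0  0  0  1  1
  a 0  1  1  1  1  1
  b 0  1  1  1  1  1
  d 0  1  1  2  2  2
  a 0  1  2  2  2  2
LCS: 'ed'
LCS length = 2

2


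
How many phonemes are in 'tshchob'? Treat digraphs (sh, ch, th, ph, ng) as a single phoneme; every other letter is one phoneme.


Parsing 'tshchob' greedily, digraphs first:
  't' -> consonant phoneme (phonemes so far: 1)
  'sh' -> digraph (1 consonant phoneme) (phonemes so far: 2)
  'ch' -> digraph (1 consonant phoneme) (phonemes so far: 3)
  'o' -> vowel phoneme (phonemes so far: 4)
  'b' -> consonant phoneme (phonemes so far: 5)
Total phonemes: 5

5


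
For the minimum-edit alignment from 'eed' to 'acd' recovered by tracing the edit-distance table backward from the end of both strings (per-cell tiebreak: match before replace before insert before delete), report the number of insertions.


Edit distance = 2. Backtracking from cell (3, 3) with preference match > replace > insert > delete,
then listing the resulting alignment 'eed' -> 'acd' left to right:
  Step 1: replace e->a
  Step 2: replace e->c
  Step 3: keep 'd'
Total insertions: 0

0


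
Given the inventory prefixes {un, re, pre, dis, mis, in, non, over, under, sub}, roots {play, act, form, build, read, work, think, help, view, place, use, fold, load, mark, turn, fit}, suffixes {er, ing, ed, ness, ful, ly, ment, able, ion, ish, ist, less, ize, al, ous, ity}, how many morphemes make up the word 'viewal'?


Segmenting 'viewal' against the inventory:
  'view' -> root (morpheme 1)
  'al' -> suffix (morpheme 2)
Total morphemes: 2

2


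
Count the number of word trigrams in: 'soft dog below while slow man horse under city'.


Word trigrams from [9] words:
  Trigram 1: (soft dog below)
  Trigram 2: (dog below while)
  Trigram 3: (below while slow)
  Trigram 4: (while slow man)
  Trigram 5: (slow man horse)
  Trigram 6: (man horse under)
  Trigram 7: (horse under city)
Total word trigrams: 9 - 2 = 7

7


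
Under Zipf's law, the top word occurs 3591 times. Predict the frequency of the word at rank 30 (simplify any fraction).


Zipf's law: freq(rank) = f1 / rank
f1 = 3591, rank = 30
freq = 3591 / 30
GCD(3591, 30) = 3
Simplified: 1197/10

1197/10


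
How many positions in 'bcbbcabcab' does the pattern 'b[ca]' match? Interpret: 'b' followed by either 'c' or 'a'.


Pattern: b[ca] means 'b' followed by either 'c' or 'a'.
Scanning 'bcbbcabcab' position-by-position:
  Pos 0: window 'bc' -> MATCH
  Pos 1: window 'cb' -> no
  Pos 2: window 'bb' -> no
  Pos 3: window 'bc' -> MATCH
  Pos 4: window 'ca' -> no
  Pos 5: window 'ab' -> no
  Pos 6: window 'bc' -> MATCH
  Pos 7: window 'ca' -> no
  Pos 8: window 'ab' -> no
  Pos 9: window 'b' -> no
Total matches: 3

3


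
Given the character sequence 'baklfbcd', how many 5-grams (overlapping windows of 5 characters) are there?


String 'baklfbcd' has length L = 8.
Number of overlapping n-grams = L - n + 1
Substituting: 8 - 5 + 1 = 4

4


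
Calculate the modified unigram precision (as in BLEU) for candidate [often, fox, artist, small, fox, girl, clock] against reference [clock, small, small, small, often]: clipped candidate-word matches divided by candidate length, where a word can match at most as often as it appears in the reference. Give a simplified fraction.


Reference word counts: {'clock': 1, 'often': 1, 'small': 3}
Checking each candidate word (with clipping):
  'often' -> in reference (ref count 1, used 1/1) -> match (matches: 1)
  'fox' -> not in reference -> no match (matches: 1)
  'artist' -> not in reference -> no match (matches: 1)
  'small' -> in reference (ref count 3, used 1/3) -> match (matches: 2)
  'fox' -> not in reference -> no match (matches: 2)
  'girl' -> not in reference -> no match (matches: 2)
  'clock' -> in reference (ref count 1, used 1/1) -> match (matches: 3)
Clipped matches: 3, Candidate length: 7
Precision = 3/7

3/7


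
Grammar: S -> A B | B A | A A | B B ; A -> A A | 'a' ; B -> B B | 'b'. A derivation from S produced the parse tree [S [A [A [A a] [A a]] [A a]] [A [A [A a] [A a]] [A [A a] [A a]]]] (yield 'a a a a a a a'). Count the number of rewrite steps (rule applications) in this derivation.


Every bracketed nonterminal node [X ...] in the tree is produced by exactly one rule application.
Reading the tree off as a leftmost derivation:
  Step 1: S  =>  A A   (applied S -> A A)
  Step 2: A A  =>  A A A   (applied A -> A A)
  Step 3: A A A  =>  A A A A   (applied A -> A A)
  Step 4: A A A A  =>  a A A A   (applied A -> a)
  Step 5: a A A A  =>  a a A A   (applied A -> a)
  Step 6: a a A A  =>  a a a A   (applied A -> a)
  Step 7: a a a A  =>  a a a A A   (applied A -> A A)
  Step 8: a a a A A  =>  a a a A A A   (applied A -> A A)
  Step 9: a a a A A A  =>  a a a a A A   (applied A -> a)
  Step 10: a a a a A A  =>  a a a a a A   (applied A -> a)
  Step 11: a a a a a A  =>  a a a a a A A   (applied A -> A A)
  Step 12: a a a a a A A  =>  a a a a a a A   (applied A -> a)
  Step 13: a a a a a a A  =>  a a a a a a a   (applied A -> a)
Final yield: a a a a a a a
Total rewrite steps: 13

13


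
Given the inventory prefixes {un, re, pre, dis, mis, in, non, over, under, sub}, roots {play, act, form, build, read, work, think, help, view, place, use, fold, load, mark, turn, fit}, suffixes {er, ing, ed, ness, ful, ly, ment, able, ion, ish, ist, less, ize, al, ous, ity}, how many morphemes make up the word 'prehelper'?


Segmenting 'prehelper' against the inventory:
  'pre' -> prefix (morpheme 1)
  'help' -> root (morpheme 2)
  'er' -> suffix (morpheme 3)
Total morphemes: 3

3


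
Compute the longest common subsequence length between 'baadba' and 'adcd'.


DP table for LCS of 'baadba' and 'adcd':
       a  d  c  d
    0  0  0  0  0
  b 0  0  0  0  0
  a 0  1  1  1  1
  a 0  1  1  1  1
  d 0  1  2  2  2
  b 0  1  2  2  2
  a 0  1  2  2  2
LCS: 'ad'
LCS length = 2

2


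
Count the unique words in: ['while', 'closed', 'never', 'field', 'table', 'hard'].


Listing all tokens and tracking unique types:
  Token 1: 'while' -> NEW (unique so far: 1)
  Token 2: 'closed' -> NEW (unique so far: 2)
  Token 3: 'never' -> NEW (unique so far: 3)
  Token 4: 'field' -> NEW (unique so far: 4)
  Token 5: 'table' -> NEW (unique so far: 5)
  Token 6: 'hard' -> NEW (unique so far: 6)
Unique types: ('closed', 'field', 'hard', 'never', 'table', 'while')
Vocabulary size: 6

6


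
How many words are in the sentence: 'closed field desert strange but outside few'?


Counting words by splitting on spaces:
  Word 1: 'closed'
  Word 2: 'field'
  Word 3: 'desert'
  Word 4: 'strange'
  Word 5: 'but'
  Word 6: 'outside'
  Word 7: 'few'
Total words: 7

7


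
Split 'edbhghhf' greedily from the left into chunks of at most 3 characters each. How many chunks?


'edbhghhf' has 8 characters.
Chunking with max size 3:
  Chunk 1: 'edb' (positions 0-2)
  Chunk 2: 'hgh' (positions 3-5)
  Chunk 3: 'hf' (positions 6-7)
Total chunks: ceil(8 / 3) = 3

3


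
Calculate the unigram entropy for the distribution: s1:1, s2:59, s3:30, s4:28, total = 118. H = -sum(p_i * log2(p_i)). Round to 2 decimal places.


Computing entropy H = -sum(p_i * log2(p_i)):
  s1: p = 1/118 = 0.0085, -p*log2(p) = 0.0583
  s2: p = 59/118 = 0.5000, -p*log2(p) = 0.5000
  s3: p = 30/118 = 0.2542, -p*log2(p) = 0.5023
  s4: p = 28/118 = 0.2373, -p*log2(p) = 0.4924
H = sum of terms = 1.5530
Rounded to 2 decimals: 1.55

1.55


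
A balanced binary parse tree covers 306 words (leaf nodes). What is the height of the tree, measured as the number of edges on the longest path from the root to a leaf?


In a balanced binary tree with n leaves the deepest leaf is ceil(log2(n)) edges below the root.
log2(306) = 8.2574
ceil(8.2574) = 9
height (edges) = 9

9


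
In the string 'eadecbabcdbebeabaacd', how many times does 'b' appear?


Scanning 'eadecbabcdbebeabaacd' for 'b':
  Position 5: 'b' -> MATCH (count: 1)
  Position 7: 'b' -> MATCH (count: 2)
  Position 10: 'b' -> MATCH (count: 3)
  Position 12: 'b' -> MATCH (count: 4)
  Position 15: 'b' -> MATCH (count: 5)
Total occurrences of 'b': 5

5


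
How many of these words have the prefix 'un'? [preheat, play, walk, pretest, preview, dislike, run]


Checking each word for prefix 'un':
  'preheat' -> no (count: 0)
  'play' -> no (count: 0)
  'walk' -> no (count: 0)
  'pretest' -> no (count: 0)
  'preview' -> no (count: 0)
  'dislike' -> no (count: 0)
  'run' -> no (count: 0)
Total with prefix 'un': 0

0


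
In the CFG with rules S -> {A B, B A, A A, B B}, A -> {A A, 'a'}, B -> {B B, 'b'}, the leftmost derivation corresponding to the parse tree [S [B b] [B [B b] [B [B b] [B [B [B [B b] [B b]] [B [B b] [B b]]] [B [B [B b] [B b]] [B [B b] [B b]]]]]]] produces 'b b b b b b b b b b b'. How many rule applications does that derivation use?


Every bracketed nonterminal node [X ...] in the tree is produced by exactly one rule application.
Reading the tree off as a leftmost derivation:
  Step 1: S  =>  B B   (applied S -> B B)
  Step 2: B B  =>  b B   (applied B -> b)
  Step 3: b B  =>  b B B   (applied B -> B B)
  Step 4: b B B  =>  b b B   (applied B -> b)
  Step 5: b b B  =>  b b B B   (applied B -> B B)
  Step 6: b b B B  =>  b b b B   (applied B -> b)
  Step 7: b b b B  =>  b b b B B   (applied B -> B B)
  Step 8: b b b B B  =>  b b b B B B   (applied B -> B B)
  Step 9: b b b B B B  =>  b b b B B B B   (applied B -> B B)
  Step 10: b b b B B B B  =>  b b b b B B B   (applied B -> b)
  Step 11: b b b b B B B  =>  b b b b b B B   (applied B -> b)
  Step 12: b b b b b B B  =>  b b b b b B B B   (applied B -> B B)
  Step 13: b b b b b B B B  =>  b b b b b b B B   (applied B -> b)
  Step 14: b b b b b b B B  =>  b b b b b b b B   (applied B -> b)
  Step 15: b b b b b b b B  =>  b b b b b b b B B   (applied B -> B B)
  Step 16: b b b b b b b B B  =>  b b b b b b b B B B   (applied B -> B B)
  Step 17: b b b b b b b B B B  =>  b b b b b b b b B B   (applied B -> b)
  Step 18: b b b b b b b b B B  =>  b b b b b b b b b B   (applied B -> b)
  Step 19: b b b b b b b b b B  =>  b b b b b b b b b B B   (applied B -> B B)
  Step 20: b b b b b b b b b B B  =>  b b b b b b b b b b B   (applied B -> b)
  Step 21: b b b b b b b b b b B  =>  b b b b b b b b b b b   (applied B -> b)
Final yield: b b b b b b b b b b b
Total rewrite steps: 21

21


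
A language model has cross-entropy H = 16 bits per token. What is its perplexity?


Perplexity formula: PP = 2^H
H = 16
PP = 2^16
PP = 2^16 = 65536

65536


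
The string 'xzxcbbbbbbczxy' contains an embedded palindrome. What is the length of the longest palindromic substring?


Scanning 'xzxcbbbbbbczxy' for palindromic substrings.
Substring at positions 3-10: 'cbbbbbbc'.
Check: reverse('cbbbbbbc') = 'cbbbbbbc' -> palindrome confirmed.
Neighbouring characters ('x' / 'z') break symmetry, so it cannot extend further.
No longer palindromic substring exists; longest length = 8

8
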